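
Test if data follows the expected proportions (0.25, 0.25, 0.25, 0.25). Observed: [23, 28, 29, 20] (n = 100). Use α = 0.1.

Expected: [25.0, 25.0, 25.0, 25.0]. χ² = 2.16. df = 3, critical = 6.251. Fail to reject H₀.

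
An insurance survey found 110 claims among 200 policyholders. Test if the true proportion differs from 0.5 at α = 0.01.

p̂ = 0.55, p₀ = 0.5. z = (p̂ - p₀)/√(p₀(1-p₀)/n) = 1.414. Critical: ±2.576. Fail to reject H₀.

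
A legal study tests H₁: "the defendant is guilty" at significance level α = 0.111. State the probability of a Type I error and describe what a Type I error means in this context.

P(Type I error) = α = 0.111. A Type I error is rejecting H₀ when H₀ is actually true (false positive) — here, concluding that the defendant is guilty when in fact this is not the case. Consequence: convicting an innocent person.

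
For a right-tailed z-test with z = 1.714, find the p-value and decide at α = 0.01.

p = P(Z > 1.714) = 1 - Φ(1.714) ≈ 0.0433. Since p ≥ 0.01, fail to reject H₀ (not significant) at α = 0.01.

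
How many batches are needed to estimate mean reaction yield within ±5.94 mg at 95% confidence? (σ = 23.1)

n = (z*σ/E)² = (1.96×23.1/5.94)² = 58.1 → n = 59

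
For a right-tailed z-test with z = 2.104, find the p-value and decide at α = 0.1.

p = P(Z > 2.104) = 1 - Φ(2.104) ≈ 0.0177. Since p < 0.1, reject H₀ (significant) at α = 0.1.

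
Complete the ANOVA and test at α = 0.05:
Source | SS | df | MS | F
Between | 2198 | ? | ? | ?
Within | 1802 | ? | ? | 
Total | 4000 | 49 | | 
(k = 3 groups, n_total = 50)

df_between = 2, df_within = 47. MS_between = 1099.0, MS_within = 38.34. F = 28.664, F_crit ≈ 3.195. Reject H₀.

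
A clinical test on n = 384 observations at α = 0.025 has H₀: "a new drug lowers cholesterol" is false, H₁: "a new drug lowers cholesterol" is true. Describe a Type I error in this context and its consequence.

Type I error: rejecting H₀ when it is true — concluding that a new drug lowers cholesterol when in fact it is not. Consequence: approving an ineffective drug — patients take a useless medication and may skip effective alternatives.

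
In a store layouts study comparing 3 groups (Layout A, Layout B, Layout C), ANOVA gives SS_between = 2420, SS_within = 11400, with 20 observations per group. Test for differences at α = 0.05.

df_between = 2, df_within = 57. F = MS_between/MS_within = 1210.0/200.0 = 6.05. F_crit ≈ 3.159. Reject H₀. At least one mean differs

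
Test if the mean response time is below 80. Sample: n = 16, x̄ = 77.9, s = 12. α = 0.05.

t = (77.9 - 80)/(12/√16) = -0.7, df = 15. Critical t = -1.753. Fail to reject H₀.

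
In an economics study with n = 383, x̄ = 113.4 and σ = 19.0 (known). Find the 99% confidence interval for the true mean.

CI = x̄ ± z*(σ/√n) = 113.4 ± 2.576(19.0/√383) = 113.4 ± 2.5 = (110.9, 115.9)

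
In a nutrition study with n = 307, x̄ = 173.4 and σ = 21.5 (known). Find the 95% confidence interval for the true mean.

CI = x̄ ± z*(σ/√n) = 173.4 ± 1.96(21.5/√307) = 173.4 ± 2.41 = (170.99, 175.81)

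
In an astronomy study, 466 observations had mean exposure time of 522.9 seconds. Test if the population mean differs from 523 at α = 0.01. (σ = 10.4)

z = (x̄ - μ₀)/(σ/√n) = (522.9 - 523)/(10.4/√466) = -0.208. Critical value: ±2.576. Since |-0.208| ≤ 2.576, Fail to reject H₀.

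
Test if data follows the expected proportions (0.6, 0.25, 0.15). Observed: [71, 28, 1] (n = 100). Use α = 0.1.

Expected: [60.0, 25.0, 15.0]. χ² = 15.443. df = 2, critical = 4.605. Reject H₀.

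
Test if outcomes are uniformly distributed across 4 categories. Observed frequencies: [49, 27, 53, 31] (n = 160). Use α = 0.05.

Expected = 40 each. χ² = Σ(O-E)²/E = 12.5. df = 3, critical value = 7.815. Reject H₀.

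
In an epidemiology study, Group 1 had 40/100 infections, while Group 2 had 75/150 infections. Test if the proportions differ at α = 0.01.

p̂₁ = 0.4, p̂₂ = 0.5, pooled p̂ = 0.46. z = -1.554. Critical: ±2.576. Fail to reject H₀.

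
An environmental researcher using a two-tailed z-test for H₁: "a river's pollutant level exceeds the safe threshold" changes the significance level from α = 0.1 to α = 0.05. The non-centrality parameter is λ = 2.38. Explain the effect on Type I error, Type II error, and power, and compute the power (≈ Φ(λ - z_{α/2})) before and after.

Decreasing α from 0.1 to 0.05:
• Type I error rate decreases (α is the Type I rate by definition).
• Critical value moves from z_{α/2} = 1.645 to 1.96, so power = Φ(λ - z_{α/2}) goes from Φ(2.38 - 1.645) = 0.769 to Φ(2.38 - 1.96) = 0.663.
• Type II error rate β = 1 - power therefore increases (0.231 → 0.337).
Appropriate when false positives are costly — here, shutting down a compliant factory unnecessarily.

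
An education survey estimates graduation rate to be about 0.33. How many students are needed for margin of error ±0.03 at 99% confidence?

n = z²p(1-p)/E² = 2.576²×0.33×0.67/0.03² = 1630.2 → n = 1631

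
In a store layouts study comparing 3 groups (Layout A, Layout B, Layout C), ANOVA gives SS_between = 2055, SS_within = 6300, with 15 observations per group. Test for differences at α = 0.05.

df_between = 2, df_within = 42. F = MS_between/MS_within = 1027.5/150.0 = 6.85. F_crit ≈ 3.22. Reject H₀. At least one mean differs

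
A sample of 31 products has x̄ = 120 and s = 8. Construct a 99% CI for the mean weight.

CI = x̄ ± t*(s/√n) = 120 ± 2.75(8/√31) = (116.05, 123.95)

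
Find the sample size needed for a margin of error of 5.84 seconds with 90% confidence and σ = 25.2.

n = (z*σ/E)² = (1.645×25.2/5.84)² = 50.4 → n = 51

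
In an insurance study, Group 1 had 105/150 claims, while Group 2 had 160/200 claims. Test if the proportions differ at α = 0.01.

p̂₁ = 0.7, p̂₂ = 0.8, pooled p̂ = 0.757. z = -2.159. Critical: ±2.576. Fail to reject H₀.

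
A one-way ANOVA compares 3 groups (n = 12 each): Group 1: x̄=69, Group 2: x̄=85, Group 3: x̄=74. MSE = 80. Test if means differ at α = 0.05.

Grand mean = 76.0. SS_between = 1608.0, MS_between = 804.0. F = 10.05, F_crit ≈ 3.285. Reject H₀.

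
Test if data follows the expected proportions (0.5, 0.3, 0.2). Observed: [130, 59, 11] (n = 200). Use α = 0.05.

Expected: [100.0, 60.0, 40.0]. χ² = 30.042. df = 2, critical = 5.991. Reject H₀.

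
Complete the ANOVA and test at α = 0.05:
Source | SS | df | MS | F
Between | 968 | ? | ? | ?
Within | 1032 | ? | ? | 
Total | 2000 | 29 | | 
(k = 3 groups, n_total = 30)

df_between = 2, df_within = 27. MS_between = 484.0, MS_within = 38.22. F = 12.663, F_crit ≈ 3.354. Reject H₀.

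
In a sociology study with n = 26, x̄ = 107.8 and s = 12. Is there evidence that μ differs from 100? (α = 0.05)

t = (x̄ - μ₀)/(s/√n) = (107.8 - 100)/(12/√26) = 3.314. df = 25, critical t = ±2.06. Reject H₀.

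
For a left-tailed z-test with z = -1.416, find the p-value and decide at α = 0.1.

p = P(Z < -1.416) = Φ(-1.416) ≈ 0.0784. Since p < 0.1, reject H₀ (significant) at α = 0.1.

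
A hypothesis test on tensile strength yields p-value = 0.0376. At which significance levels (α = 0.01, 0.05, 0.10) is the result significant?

p = 0.0376. Significant at: α = 0.05, 0.1.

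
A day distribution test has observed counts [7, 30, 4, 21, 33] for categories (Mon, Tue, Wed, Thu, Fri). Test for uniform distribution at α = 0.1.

Expected = 19 each. χ² = Σ(O-E)²/E = 36.316. df = 4, critical value = 7.779. Reject H₀.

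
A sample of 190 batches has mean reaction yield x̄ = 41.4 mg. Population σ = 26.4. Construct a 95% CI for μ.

CI = x̄ ± z*(σ/√n) = 41.4 ± 1.96(26.4/√190) = 41.4 ± 3.75 = (37.65, 45.15)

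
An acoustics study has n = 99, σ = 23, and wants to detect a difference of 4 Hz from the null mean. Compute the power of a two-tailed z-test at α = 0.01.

SE = σ/√n = 23/√99 = 2.312. Non-centrality λ = d/SE = 4/2.312 = 1.73. Power ≈ Φ(λ - z_{α/2}) = Φ(1.73 - 2.576) = Φ(-0.846) = 0.199.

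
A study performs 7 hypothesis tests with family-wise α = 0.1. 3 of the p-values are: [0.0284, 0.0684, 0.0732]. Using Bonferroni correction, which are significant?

Bonferroni α = 0.1/7 = 0.01429. None of the given p-values are significant.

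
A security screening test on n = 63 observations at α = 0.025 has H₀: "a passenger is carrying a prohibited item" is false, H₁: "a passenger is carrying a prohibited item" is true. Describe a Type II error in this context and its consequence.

Type II error: failing to reject H₀ when it is false — concluding that a passenger is carrying a prohibited item is not supported when in fact it is. Consequence: letting a prohibited item through — security breach.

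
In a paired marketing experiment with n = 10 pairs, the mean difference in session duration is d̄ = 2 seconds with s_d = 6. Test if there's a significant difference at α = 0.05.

t = d̄/(s_d/√n) = 2/(6/√10) = 1.054. df = 9, critical t = ±2.262. Fail to reject H₀.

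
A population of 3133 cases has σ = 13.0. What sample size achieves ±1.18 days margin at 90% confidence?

Without FPC: n₀ = (1.645×13.0/1.18)² = 328.439. With FPC: n = n₀N/(n₀+N-1) = 297.4 → n = 298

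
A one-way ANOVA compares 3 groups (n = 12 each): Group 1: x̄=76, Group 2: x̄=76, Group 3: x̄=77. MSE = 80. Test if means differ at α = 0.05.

Grand mean = 76.33. SS_between = 8.0, MS_between = 4.0. F = 0.05, F_crit ≈ 3.285. Fail to reject H₀.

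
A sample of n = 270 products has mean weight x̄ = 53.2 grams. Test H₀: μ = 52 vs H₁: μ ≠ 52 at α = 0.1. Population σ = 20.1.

z = (x̄ - μ₀)/(σ/√n) = (53.2 - 52)/(20.1/√270) = 0.981. Critical value: ±1.645. Since |0.981| ≤ 1.645, Fail to reject H₀.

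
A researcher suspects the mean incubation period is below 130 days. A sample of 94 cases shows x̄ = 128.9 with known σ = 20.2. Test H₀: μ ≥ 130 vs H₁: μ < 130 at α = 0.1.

z = -0.528. Critical value: -1.28. Fail to reject H₀.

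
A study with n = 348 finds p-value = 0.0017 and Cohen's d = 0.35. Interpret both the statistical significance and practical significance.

Statistically significant (p = 0.0017 < 0.05). Cohen's d = 0.35 indicates a small effect size. Both statistical and practical significance should be considered.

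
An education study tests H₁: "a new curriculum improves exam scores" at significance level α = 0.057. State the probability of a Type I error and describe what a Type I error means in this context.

P(Type I error) = α = 0.057. A Type I error is rejecting H₀ when H₀ is actually true (false positive) — here, concluding that a new curriculum improves exam scores when in fact this is not the case. Consequence: adopting a curriculum that gives no real benefit — disruption for nothing.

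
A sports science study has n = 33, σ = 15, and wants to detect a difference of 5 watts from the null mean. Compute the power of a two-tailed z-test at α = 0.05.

SE = σ/√n = 15/√33 = 2.611. Non-centrality λ = d/SE = 5/2.611 = 1.915. Power ≈ Φ(λ - z_{α/2}) = Φ(1.915 - 1.96) = Φ(-0.045) = 0.482.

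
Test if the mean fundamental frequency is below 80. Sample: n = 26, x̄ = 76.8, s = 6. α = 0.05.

t = (76.8 - 80)/(6/√26) = -2.719, df = 25. Critical t = -1.708. Reject H₀.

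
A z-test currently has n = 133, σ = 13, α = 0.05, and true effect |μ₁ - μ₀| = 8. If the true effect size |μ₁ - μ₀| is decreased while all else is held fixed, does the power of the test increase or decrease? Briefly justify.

Power decreases: a smaller true effect decreases the non-centrality λ = |μ₁ - μ₀|/(σ/√n).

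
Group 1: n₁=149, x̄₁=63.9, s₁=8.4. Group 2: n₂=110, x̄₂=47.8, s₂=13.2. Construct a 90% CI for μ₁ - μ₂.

Difference = 16.1. SE = √(8.4²/149 + 13.2²/110) = 1.434. CI = (13.74, 18.46)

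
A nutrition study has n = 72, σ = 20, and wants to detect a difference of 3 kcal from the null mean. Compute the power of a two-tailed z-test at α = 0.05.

SE = σ/√n = 20/√72 = 2.357. Non-centrality λ = d/SE = 3/2.357 = 1.273. Power ≈ Φ(λ - z_{α/2}) = Φ(1.273 - 1.96) = Φ(-0.687) = 0.246.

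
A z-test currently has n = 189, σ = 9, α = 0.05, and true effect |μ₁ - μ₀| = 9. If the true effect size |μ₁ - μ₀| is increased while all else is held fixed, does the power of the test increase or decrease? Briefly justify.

Power increases: a larger true effect increases the non-centrality λ = |μ₁ - μ₀|/(σ/√n).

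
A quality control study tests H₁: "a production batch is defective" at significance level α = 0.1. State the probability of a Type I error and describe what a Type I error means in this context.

P(Type I error) = α = 0.1. A Type I error is rejecting H₀ when H₀ is actually true (false positive) — here, concluding that a production batch is defective when in fact this is not the case. Consequence: scrapping a good batch — wasted material and cost for no reason.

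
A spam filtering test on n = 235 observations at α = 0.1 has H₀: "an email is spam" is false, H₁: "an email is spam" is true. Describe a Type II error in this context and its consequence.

Type II error: failing to reject H₀ when it is false — concluding that an email is spam is not supported when in fact it is. Consequence: a spam email lands in the inbox.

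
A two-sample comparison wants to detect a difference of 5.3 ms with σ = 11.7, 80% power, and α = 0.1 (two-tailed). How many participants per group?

n per group = 2(z_α/2 + z_β)²σ²/d² = 2×(1.645 + 0.84)²×11.7²/5.3² = 60.2 → n = 61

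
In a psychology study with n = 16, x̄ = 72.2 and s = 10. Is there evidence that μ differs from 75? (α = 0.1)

t = (x̄ - μ₀)/(s/√n) = (72.2 - 75)/(10/√16) = -1.12. df = 15, critical t = ±1.753. Fail to reject H₀.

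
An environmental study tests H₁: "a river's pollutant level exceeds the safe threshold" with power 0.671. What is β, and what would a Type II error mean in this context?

β = 1 - power = 1 - 0.671 = 0.329. A Type II error is failing to reject H₀ when H₀ is false (false negative) — here, failing to conclude that a river's pollutant level exceeds the safe threshold when in fact it is true. Consequence: allowing unsafe pollution to continue.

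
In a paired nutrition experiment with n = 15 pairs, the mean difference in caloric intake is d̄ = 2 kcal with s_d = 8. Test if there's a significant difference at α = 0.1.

t = d̄/(s_d/√n) = 2/(8/√15) = 0.968. df = 14, critical t = ±1.761. Fail to reject H₀.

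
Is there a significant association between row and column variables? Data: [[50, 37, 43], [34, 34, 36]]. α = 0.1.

χ² = 0.917. df = 2, critical = 4.605. Fail to reject H₀. No evidence of dependence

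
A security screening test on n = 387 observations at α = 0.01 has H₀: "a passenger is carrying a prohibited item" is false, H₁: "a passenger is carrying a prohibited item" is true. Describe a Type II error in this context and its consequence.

Type II error: failing to reject H₀ when it is false — concluding that a passenger is carrying a prohibited item is not supported when in fact it is. Consequence: letting a prohibited item through — security breach.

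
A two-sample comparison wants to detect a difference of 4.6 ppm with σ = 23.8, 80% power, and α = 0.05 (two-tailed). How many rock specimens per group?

n per group = 2(z_α/2 + z_β)²σ²/d² = 2×(1.96 + 0.84)²×23.8²/4.6² = 419.7 → n = 420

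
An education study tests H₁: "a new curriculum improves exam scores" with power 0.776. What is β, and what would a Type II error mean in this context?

β = 1 - power = 1 - 0.776 = 0.224. A Type II error is failing to reject H₀ when H₀ is false (false negative) — here, failing to conclude that a new curriculum improves exam scores when in fact it is true. Consequence: keeping the old curriculum when the new one would have helped students.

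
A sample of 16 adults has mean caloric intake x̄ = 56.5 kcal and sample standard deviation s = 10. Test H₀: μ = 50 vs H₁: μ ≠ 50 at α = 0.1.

t = (x̄ - μ₀)/(s/√n) = (56.5 - 50)/(10/√16) = 2.6. df = 15, critical t = ±1.753. Reject H₀.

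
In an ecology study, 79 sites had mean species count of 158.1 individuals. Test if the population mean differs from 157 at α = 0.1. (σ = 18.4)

z = (x̄ - μ₀)/(σ/√n) = (158.1 - 157)/(18.4/√79) = 0.531. Critical value: ±1.645. Since |0.531| ≤ 1.645, Fail to reject H₀.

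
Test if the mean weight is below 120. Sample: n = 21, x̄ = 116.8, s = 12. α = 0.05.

t = (116.8 - 120)/(12/√21) = -1.222, df = 20. Critical t = -1.725. Fail to reject H₀.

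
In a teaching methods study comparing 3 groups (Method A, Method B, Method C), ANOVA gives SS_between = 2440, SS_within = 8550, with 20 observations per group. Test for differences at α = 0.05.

df_between = 2, df_within = 57. F = MS_between/MS_within = 1220.0/150.0 = 8.133. F_crit ≈ 3.159. Reject H₀. At least one mean differs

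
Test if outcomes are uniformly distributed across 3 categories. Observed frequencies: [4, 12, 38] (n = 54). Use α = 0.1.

Expected = 18 each. χ² = Σ(O-E)²/E = 35.111. df = 2, critical value = 4.605. Reject H₀.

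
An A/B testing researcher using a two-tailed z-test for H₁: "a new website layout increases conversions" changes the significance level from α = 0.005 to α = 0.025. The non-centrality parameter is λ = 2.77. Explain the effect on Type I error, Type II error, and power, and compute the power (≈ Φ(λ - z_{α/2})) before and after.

Increasing α from 0.005 to 0.025:
• Type I error rate increases (α is the Type I rate by definition).
• Critical value moves from z_{α/2} = 2.807 to 2.241, so power = Φ(λ - z_{α/2}) goes from Φ(2.77 - 2.807) = 0.485 to Φ(2.77 - 2.241) = 0.702.
• Type II error rate β = 1 - power therefore decreases (0.515 → 0.298).
Appropriate when false negatives are costly — here, discarding a layout that would have improved conversions — lost revenue.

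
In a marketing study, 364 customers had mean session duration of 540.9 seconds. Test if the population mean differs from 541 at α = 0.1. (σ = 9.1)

z = (x̄ - μ₀)/(σ/√n) = (540.9 - 541)/(9.1/√364) = -0.21. Critical value: ±1.645. Since |-0.21| ≤ 1.645, Fail to reject H₀.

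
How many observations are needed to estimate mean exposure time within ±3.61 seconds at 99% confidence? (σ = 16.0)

n = (z*σ/E)² = (2.576×16.0/3.61)² = 130.4 → n = 131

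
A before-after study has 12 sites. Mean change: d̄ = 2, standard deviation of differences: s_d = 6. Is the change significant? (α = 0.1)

t = d̄/(s_d/√n) = 2/(6/√12) = 1.155. df = 11, critical t = ±1.796. Fail to reject H₀.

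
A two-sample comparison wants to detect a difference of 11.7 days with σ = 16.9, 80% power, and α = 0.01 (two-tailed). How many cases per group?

n per group = 2(z_α/2 + z_β)²σ²/d² = 2×(2.576 + 0.84)²×16.9²/11.7² = 48.7 → n = 49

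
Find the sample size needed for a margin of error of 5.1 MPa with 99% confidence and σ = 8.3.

n = (z*σ/E)² = (2.576×8.3/5.1)² = 17.6 → n = 18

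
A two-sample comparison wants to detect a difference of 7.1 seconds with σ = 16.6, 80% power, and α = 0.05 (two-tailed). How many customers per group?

n per group = 2(z_α/2 + z_β)²σ²/d² = 2×(1.96 + 0.84)²×16.6²/7.1² = 85.7 → n = 86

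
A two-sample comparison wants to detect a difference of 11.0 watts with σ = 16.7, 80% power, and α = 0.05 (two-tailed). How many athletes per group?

n per group = 2(z_α/2 + z_β)²σ²/d² = 2×(1.96 + 0.84)²×16.7²/11.0² = 36.1 → n = 37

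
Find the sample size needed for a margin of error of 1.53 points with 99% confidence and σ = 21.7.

n = (z*σ/E)² = (2.576×21.7/1.53)² = 1334.8 → n = 1335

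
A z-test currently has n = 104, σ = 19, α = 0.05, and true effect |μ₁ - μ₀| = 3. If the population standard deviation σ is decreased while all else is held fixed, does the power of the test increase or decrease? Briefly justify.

Power increases: a smaller σ shrinks the standard error σ/√n, moving the sampling distribution under H₁ further from the critical value.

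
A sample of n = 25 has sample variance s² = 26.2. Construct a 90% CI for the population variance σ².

df = 24. χ²_{0.05} = 36.415, χ²_{0.95} = 13.848. CI for σ² = ((n-1)s²/χ²_{α/2}, (n-1)s²/χ²_{1-α/2}) = (24·26.2/36.415, 24·26.2/13.848) = (17.27, 45.41)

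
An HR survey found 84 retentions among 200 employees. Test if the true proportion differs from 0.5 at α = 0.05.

p̂ = 0.42, p₀ = 0.5. z = (p̂ - p₀)/√(p₀(1-p₀)/n) = -2.263. Critical: ±1.96. Reject H₀.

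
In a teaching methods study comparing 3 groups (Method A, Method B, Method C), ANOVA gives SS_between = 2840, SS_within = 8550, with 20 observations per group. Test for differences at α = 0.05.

df_between = 2, df_within = 57. F = MS_between/MS_within = 1420.0/150.0 = 9.467. F_crit ≈ 3.159. Reject H₀. At least one mean differs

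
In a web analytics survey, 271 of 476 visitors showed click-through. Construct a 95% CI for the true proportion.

p̂ = 0.569. CI = p̂ ± z*√(p̂(1-p̂)/n) = (0.525, 0.614)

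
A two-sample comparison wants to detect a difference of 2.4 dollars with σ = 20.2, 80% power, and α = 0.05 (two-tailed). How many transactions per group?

n per group = 2(z_α/2 + z_β)²σ²/d² = 2×(1.96 + 0.84)²×20.2²/2.4² = 1110.8 → n = 1111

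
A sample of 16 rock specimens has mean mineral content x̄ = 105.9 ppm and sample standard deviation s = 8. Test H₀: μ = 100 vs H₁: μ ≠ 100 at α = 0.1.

t = (x̄ - μ₀)/(s/√n) = (105.9 - 100)/(8/√16) = 2.95. df = 15, critical t = ±1.753. Reject H₀.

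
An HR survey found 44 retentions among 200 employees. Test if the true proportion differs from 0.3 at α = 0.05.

p̂ = 0.22, p₀ = 0.3. z = (p̂ - p₀)/√(p₀(1-p₀)/n) = -2.469. Critical: ±1.96. Reject H₀.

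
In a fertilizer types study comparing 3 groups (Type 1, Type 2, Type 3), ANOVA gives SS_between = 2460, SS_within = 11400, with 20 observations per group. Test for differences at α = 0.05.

df_between = 2, df_within = 57. F = MS_between/MS_within = 1230.0/200.0 = 6.15. F_crit ≈ 3.159. Reject H₀. At least one mean differs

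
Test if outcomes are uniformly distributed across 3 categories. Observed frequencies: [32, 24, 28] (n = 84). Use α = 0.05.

Expected = 28 each. χ² = Σ(O-E)²/E = 1.143. df = 2, critical value = 5.991. Fail to reject H₀.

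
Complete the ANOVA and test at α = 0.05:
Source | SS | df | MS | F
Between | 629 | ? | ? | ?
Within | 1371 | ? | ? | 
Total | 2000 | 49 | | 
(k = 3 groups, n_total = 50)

df_between = 2, df_within = 47. MS_between = 314.5, MS_within = 29.17. F = 10.782, F_crit ≈ 3.195. Reject H₀.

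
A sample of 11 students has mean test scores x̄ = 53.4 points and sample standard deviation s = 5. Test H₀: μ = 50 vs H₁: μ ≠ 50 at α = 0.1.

t = (x̄ - μ₀)/(s/√n) = (53.4 - 50)/(5/√11) = 2.255. df = 10, critical t = ±1.812. Reject H₀.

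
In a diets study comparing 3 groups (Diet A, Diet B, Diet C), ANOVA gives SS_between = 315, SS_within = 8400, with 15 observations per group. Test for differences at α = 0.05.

df_between = 2, df_within = 42. F = MS_between/MS_within = 157.5/200.0 = 0.787. F_crit ≈ 3.22. Fail to reject H₀.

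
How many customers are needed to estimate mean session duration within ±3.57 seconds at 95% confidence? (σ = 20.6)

n = (z*σ/E)² = (1.96×20.6/3.57)² = 127.9 → n = 128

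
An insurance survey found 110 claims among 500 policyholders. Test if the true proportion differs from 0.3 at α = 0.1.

p̂ = 0.22, p₀ = 0.3. z = (p̂ - p₀)/√(p₀(1-p₀)/n) = -3.904. Critical: ±1.645. Reject H₀.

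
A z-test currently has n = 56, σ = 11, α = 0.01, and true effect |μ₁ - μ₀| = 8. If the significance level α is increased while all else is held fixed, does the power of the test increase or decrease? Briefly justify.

Power increases: a larger α lowers the critical value, so more of the H₁ sampling distribution falls in the rejection region.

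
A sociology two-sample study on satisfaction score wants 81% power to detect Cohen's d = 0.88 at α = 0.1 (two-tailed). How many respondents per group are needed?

z_{α/2} = 1.645, z_β = Φ⁻¹(0.81) = 0.878. For large effect (d = 0.88): n per group = 2(z_{α/2} + z_β)²/d² = 2(1.645 + 0.878)²/0.88² = 16.4 → 17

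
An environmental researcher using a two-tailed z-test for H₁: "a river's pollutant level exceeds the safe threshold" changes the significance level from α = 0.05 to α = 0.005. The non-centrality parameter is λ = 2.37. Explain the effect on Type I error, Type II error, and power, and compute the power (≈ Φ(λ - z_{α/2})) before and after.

Decreasing α from 0.05 to 0.005:
• Type I error rate decreases (α is the Type I rate by definition).
• Critical value moves from z_{α/2} = 1.96 to 2.807, so power = Φ(λ - z_{α/2}) goes from Φ(2.37 - 1.96) = 0.659 to Φ(2.37 - 2.807) = 0.331.
• Type II error rate β = 1 - power therefore increases (0.341 → 0.669).
Appropriate when false positives are costly — here, shutting down a compliant factory unnecessarily.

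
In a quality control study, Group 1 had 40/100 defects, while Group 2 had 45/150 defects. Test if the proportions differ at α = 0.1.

p̂₁ = 0.4, p̂₂ = 0.3, pooled p̂ = 0.34. z = 1.635. Critical: ±1.645. Fail to reject H₀.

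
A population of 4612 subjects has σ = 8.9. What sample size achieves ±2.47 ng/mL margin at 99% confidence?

Without FPC: n₀ = (2.576×8.9/2.47)² = 86.154. With FPC: n = n₀N/(n₀+N-1) = 84.6 → n = 85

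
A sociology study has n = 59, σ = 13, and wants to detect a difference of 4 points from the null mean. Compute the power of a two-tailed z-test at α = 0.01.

SE = σ/√n = 13/√59 = 1.692. Non-centrality λ = d/SE = 4/1.692 = 2.363. Power ≈ Φ(λ - z_{α/2}) = Φ(2.363 - 2.576) = Φ(-0.213) = 0.416.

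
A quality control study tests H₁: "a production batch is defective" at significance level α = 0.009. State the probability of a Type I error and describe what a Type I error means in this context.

P(Type I error) = α = 0.009. A Type I error is rejecting H₀ when H₀ is actually true (false positive) — here, concluding that a production batch is defective when in fact this is not the case. Consequence: scrapping a good batch — wasted material and cost for no reason.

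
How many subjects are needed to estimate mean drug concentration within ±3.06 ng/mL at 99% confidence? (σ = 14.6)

n = (z*σ/E)² = (2.576×14.6/3.06)² = 151.1 → n = 152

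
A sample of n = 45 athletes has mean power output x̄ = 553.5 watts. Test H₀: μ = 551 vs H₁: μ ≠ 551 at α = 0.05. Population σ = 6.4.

z = (x̄ - μ₀)/(σ/√n) = (553.5 - 551)/(6.4/√45) = 2.62. Critical value: ±1.96. Since |2.62| > 1.96, Reject H₀.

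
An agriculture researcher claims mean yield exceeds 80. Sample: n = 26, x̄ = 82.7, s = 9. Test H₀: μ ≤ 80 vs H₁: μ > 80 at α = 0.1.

t = (82.7 - 80)/(9/√26) = 1.53, df = 25. Critical t = 1.316. Reject H₀.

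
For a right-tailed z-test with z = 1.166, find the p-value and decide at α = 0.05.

p = P(Z > 1.166) = 1 - Φ(1.166) ≈ 0.1218. Since p ≥ 0.05, fail to reject H₀ (not significant) at α = 0.05.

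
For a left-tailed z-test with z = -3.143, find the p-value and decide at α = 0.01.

p = P(Z < -3.143) = Φ(-3.143) ≈ 0.0008. Since p < 0.01, reject H₀ (significant) at α = 0.01.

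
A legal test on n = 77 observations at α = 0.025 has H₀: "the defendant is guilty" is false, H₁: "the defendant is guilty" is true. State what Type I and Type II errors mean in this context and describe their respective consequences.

Type I (false positive): concluding that the defendant is guilty when it is not — convicting an innocent person. Type II (false negative): failing to conclude that the defendant is guilty when it is — acquitting a guilty person. Which is costlier depends on domain priorities and is a judgement call rather than a statistical fact.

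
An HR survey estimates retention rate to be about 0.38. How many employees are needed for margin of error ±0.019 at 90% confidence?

n = z²p(1-p)/E² = 1.645²×0.38×0.62/0.019² = 1766.04 → n = 1767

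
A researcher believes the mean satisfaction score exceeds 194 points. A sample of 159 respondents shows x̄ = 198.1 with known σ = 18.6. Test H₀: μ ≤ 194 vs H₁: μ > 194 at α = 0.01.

z = 2.78. Critical value: 2.33. Reject H₀.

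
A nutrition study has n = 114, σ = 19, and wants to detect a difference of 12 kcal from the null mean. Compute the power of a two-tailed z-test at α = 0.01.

SE = σ/√n = 19/√114 = 1.78. Non-centrality λ = d/SE = 12/1.78 = 6.743. Power ≈ Φ(λ - z_{α/2}) = Φ(6.743 - 2.576) = Φ(4.167) = 1.0.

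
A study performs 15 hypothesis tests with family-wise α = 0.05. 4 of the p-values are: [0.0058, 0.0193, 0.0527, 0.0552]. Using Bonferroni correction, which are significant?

Bonferroni α = 0.05/15 = 0.00333. None of the given p-values are significant.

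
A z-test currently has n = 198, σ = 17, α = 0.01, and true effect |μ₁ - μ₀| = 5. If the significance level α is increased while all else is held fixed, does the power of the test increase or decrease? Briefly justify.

Power increases: a larger α lowers the critical value, so more of the H₁ sampling distribution falls in the rejection region.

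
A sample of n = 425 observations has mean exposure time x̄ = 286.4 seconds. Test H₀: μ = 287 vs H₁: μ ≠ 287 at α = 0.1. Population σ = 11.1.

z = (x̄ - μ₀)/(σ/√n) = (286.4 - 287)/(11.1/√425) = -1.114. Critical value: ±1.645. Since |-1.114| ≤ 1.645, Fail to reject H₀.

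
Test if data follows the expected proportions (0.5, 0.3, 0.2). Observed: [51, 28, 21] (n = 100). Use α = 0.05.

Expected: [50.0, 30.0, 20.0]. χ² = 0.203. df = 2, critical = 5.991. Fail to reject H₀.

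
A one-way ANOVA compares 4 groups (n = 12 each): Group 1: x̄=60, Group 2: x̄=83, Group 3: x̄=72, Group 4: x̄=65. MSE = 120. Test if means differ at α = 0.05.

Grand mean = 70.0. SS_between = 3576.0, MS_between = 1192.0. F = 9.933, F_crit ≈ 2.816. Reject H₀.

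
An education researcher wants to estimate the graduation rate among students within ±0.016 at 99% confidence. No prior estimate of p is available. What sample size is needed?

Conservative approach: use p = 0.5 (maximizes p(1-p) = 0.25). n = z²(0.25)/E² = 2.576²×0.25/0.016² = 6480.3 → n = 6481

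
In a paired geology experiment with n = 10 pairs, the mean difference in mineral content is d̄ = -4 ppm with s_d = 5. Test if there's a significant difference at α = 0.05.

t = d̄/(s_d/√n) = -4/(5/√10) = -2.53. df = 9, critical t = ±2.262. Reject H₀.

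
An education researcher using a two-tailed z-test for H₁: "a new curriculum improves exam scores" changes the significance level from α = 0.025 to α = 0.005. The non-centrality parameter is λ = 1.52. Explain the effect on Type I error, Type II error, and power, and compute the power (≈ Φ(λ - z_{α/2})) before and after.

Decreasing α from 0.025 to 0.005:
• Type I error rate decreases (α is the Type I rate by definition).
• Critical value moves from z_{α/2} = 2.241 to 2.807, so power = Φ(λ - z_{α/2}) goes from Φ(1.52 - 2.241) = 0.235 to Φ(1.52 - 2.807) = 0.099.
• Type II error rate β = 1 - power therefore increases (0.765 → 0.901).
Appropriate when false positives are costly — here, adopting a curriculum that gives no real benefit — disruption for nothing.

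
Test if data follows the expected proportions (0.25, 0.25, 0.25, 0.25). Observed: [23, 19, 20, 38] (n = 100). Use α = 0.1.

Expected: [25.0, 25.0, 25.0, 25.0]. χ² = 9.36. df = 3, critical = 6.251. Reject H₀.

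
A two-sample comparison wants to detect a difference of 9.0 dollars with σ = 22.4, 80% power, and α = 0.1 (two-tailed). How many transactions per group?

n per group = 2(z_α/2 + z_β)²σ²/d² = 2×(1.645 + 0.84)²×22.4²/9.0² = 76.5 → n = 77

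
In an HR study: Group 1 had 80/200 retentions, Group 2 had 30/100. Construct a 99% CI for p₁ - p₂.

p̂₁ = 0.4, p̂₂ = 0.3. Difference = 0.1. CI = (-0.048, 0.248)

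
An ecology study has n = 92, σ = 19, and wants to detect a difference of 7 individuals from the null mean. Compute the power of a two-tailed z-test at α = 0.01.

SE = σ/√n = 19/√92 = 1.981. Non-centrality λ = d/SE = 7/1.981 = 3.534. Power ≈ Φ(λ - z_{α/2}) = Φ(3.534 - 2.576) = Φ(0.958) = 0.831.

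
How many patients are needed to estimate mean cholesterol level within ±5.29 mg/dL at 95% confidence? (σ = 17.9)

n = (z*σ/E)² = (1.96×17.9/5.29)² = 44.0 → n = 44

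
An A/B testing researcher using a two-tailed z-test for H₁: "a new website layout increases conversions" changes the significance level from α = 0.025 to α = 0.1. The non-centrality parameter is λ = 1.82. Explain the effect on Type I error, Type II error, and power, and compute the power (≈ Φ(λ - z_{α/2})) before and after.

Increasing α from 0.025 to 0.1:
• Type I error rate increases (α is the Type I rate by definition).
• Critical value moves from z_{α/2} = 2.241 to 1.645, so power = Φ(λ - z_{α/2}) goes from Φ(1.82 - 2.241) = 0.337 to Φ(1.82 - 1.645) = 0.569.
• Type II error rate β = 1 - power therefore decreases (0.663 → 0.431).
Appropriate when false negatives are costly — here, discarding a layout that would have improved conversions — lost revenue.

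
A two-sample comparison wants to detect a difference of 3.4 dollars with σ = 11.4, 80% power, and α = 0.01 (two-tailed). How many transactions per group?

n per group = 2(z_α/2 + z_β)²σ²/d² = 2×(2.576 + 0.84)²×11.4²/3.4² = 262.4 → n = 263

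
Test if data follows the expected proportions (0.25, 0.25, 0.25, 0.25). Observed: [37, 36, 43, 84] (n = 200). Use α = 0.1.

Expected: [50.0, 50.0, 50.0, 50.0]. χ² = 31.4. df = 3, critical = 6.251. Reject H₀.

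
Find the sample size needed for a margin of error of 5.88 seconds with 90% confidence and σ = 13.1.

n = (z*σ/E)² = (1.645×13.1/5.88)² = 13.4 → n = 14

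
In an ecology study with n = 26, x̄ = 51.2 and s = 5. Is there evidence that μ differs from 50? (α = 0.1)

t = (x̄ - μ₀)/(s/√n) = (51.2 - 50)/(5/√26) = 1.224. df = 25, critical t = ±1.708. Fail to reject H₀.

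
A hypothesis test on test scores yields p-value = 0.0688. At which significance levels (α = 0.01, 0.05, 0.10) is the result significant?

p = 0.0688. Significant at: α = 0.1.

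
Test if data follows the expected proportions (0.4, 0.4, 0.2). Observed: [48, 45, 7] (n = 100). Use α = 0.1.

Expected: [40.0, 40.0, 20.0]. χ² = 10.675. df = 2, critical = 4.605. Reject H₀.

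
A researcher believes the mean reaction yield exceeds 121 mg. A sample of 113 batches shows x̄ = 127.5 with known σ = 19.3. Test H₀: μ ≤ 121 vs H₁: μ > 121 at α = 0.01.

z = 3.58. Critical value: 2.33. Reject H₀.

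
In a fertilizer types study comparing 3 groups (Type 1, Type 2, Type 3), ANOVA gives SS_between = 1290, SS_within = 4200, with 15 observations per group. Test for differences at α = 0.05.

df_between = 2, df_within = 42. F = MS_between/MS_within = 645.0/100.0 = 6.45. F_crit ≈ 3.22. Reject H₀. At least one mean differs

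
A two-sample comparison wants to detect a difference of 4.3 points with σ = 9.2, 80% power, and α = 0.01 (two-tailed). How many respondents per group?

n per group = 2(z_α/2 + z_β)²σ²/d² = 2×(2.576 + 0.84)²×9.2²/4.3² = 106.8 → n = 107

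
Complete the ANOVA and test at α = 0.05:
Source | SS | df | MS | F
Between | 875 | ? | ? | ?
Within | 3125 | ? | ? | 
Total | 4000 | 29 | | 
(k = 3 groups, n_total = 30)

df_between = 2, df_within = 27. MS_between = 437.5, MS_within = 115.74. F = 3.78, F_crit ≈ 3.354. Reject H₀.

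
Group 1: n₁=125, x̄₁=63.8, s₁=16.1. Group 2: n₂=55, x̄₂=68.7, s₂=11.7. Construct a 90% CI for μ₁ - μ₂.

Difference = -4.9. SE = √(16.1²/125 + 11.7²/55) = 2.136. CI = (-8.41, -1.39)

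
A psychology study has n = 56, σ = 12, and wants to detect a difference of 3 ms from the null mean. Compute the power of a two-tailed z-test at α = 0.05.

SE = σ/√n = 12/√56 = 1.604. Non-centrality λ = d/SE = 3/1.604 = 1.871. Power ≈ Φ(λ - z_{α/2}) = Φ(1.871 - 1.96) = Φ(-0.089) = 0.464.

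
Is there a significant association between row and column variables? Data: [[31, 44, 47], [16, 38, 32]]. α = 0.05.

χ² = 1.901. df = 2, critical = 5.991. Fail to reject H₀. No evidence of dependence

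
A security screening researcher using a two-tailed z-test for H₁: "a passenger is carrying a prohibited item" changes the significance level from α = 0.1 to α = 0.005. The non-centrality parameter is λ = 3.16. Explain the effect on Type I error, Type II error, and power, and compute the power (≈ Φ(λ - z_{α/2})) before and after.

Decreasing α from 0.1 to 0.005:
• Type I error rate decreases (α is the Type I rate by definition).
• Critical value moves from z_{α/2} = 1.645 to 2.807, so power = Φ(λ - z_{α/2}) goes from Φ(3.16 - 1.645) = 0.935 to Φ(3.16 - 2.807) = 0.638.
• Type II error rate β = 1 - power therefore increases (0.065 → 0.362).
Appropriate when false positives are costly — here, detaining an innocent passenger — delay and inconvenience.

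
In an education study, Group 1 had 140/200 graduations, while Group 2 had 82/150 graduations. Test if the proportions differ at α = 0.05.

p̂₁ = 0.7, p̂₂ = 0.547, pooled p̂ = 0.634. z = 2.947. Critical: ±1.96. Reject H₀.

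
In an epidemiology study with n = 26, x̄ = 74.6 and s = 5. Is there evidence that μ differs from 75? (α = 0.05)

t = (x̄ - μ₀)/(s/√n) = (74.6 - 75)/(5/√26) = -0.408. df = 25, critical t = ±2.06. Fail to reject H₀.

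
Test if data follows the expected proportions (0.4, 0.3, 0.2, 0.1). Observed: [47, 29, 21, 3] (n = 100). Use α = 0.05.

Expected: [40.0, 30.0, 20.0, 10.0]. χ² = 6.208. df = 3, critical = 7.815. Fail to reject H₀.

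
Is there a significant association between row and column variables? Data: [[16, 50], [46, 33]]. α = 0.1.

χ² = 16.969. df = 1, critical = 2.706. Reject H₀. Variables are dependent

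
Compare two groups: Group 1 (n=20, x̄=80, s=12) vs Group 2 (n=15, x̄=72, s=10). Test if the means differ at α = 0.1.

Pooled sp = 11.2. t = 2.092, df = 33. Critical t = ±1.692. Reject H₀.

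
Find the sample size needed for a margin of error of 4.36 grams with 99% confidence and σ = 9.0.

n = (z*σ/E)² = (2.576×9.0/4.36)² = 28.3 → n = 29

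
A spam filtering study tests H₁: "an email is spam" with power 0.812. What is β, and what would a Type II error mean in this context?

β = 1 - power = 1 - 0.812 = 0.188. A Type II error is failing to reject H₀ when H₀ is false (false negative) — here, failing to conclude that an email is spam when in fact it is true. Consequence: a spam email lands in the inbox.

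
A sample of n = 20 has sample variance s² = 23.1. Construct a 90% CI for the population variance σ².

df = 19. χ²_{0.05} = 30.144, χ²_{0.95} = 10.117. CI for σ² = ((n-1)s²/χ²_{α/2}, (n-1)s²/χ²_{1-α/2}) = (19·23.1/30.144, 19·23.1/10.117) = (14.56, 43.38)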